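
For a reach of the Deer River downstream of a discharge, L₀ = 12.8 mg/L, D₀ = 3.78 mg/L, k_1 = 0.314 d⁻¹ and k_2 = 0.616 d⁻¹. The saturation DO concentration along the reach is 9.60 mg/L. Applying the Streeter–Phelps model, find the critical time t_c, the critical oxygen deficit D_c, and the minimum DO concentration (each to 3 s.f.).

t_c ≈ 1.12 d; D_c ≈ 4.58 mg/L; min DO ≈ 5.02 mg/L

t_c = [1/(k_2−k_1)] ln[(k_2/k_1)(1 − D₀(k_2−k_1)/(k_1 L₀))]
= [1/(0.616−0.314)] ln[(0.616/0.314)(1 − 3.78×0.3020/(0.314×12.8))]
= (1/0.3020) ln[1.962 × 0.7160] = 3.311 × ln(1.405) = 3.311 × 0.3397 = 1.125 d.
L(t_c) = L₀ e^(−k_1 t_c) = 12.8 × 0.7024 = 8.991 mg/L, and at the critical point k_2 D_c = k_1 L, so D_c = (0.314/0.616) × 8.991 = 4.583 mg/L.
Minimum DO = C_s − D_c = 9.60 − 4.583 = 5.017 mg/L.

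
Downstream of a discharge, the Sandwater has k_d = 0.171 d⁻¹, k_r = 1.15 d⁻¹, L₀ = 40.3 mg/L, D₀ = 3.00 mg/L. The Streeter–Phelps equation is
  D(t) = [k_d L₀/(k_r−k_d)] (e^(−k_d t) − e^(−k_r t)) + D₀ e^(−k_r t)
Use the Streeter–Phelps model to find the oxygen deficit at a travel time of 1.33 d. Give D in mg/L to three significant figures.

k_d L₀/(k_r−k_d) = 0.171×40.3/(1.15−0.171) = 6.891/0.9790 = 7.039 mg/L.
e^(−k_d t) = e^(−0.171×1.330) = 0.7966; e^(−k_r t) = e^(−1.15×1.330) = 0.2166.
D = 7.039 × (0.7966 − 0.2166) + 3.00 × 0.2166 = 4.082 + 0.6499 = 4.732 mg/L.

D ≈ 4.73 mg/L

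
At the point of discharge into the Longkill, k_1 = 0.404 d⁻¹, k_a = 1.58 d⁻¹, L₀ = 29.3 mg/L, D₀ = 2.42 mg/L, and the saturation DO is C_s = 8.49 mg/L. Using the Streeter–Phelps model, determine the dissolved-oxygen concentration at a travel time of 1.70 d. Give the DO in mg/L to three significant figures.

k_1 L₀/(k_a−k_1) = 0.404×29.3/(1.58−0.404) = 11.84/1.176 = 10.07 mg/L.
e^(−k_1 t) = e^(−0.404×1.700) = 0.5032; e^(−k_a t) = e^(−1.58×1.700) = 0.06815.
D = 10.07 × (0.5032 − 0.06815) + 2.42 × 0.06815 = 4.379 + 0.1649 = 4.544 mg/L.
DO = C_s − D = 8.49 − 4.544 = 3.946 mg/L.

DO ≈ 3.95 mg/L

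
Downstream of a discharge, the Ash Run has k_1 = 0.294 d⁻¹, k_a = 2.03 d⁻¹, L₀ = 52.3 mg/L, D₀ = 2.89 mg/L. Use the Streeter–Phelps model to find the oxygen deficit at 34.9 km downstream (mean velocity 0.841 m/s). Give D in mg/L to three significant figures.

D ≈ 5.44 mg/L

Travel time t = x/v = 34.9 km / (0.841 m/s) = 34900 m / 0.841 m/s = 41500 s = 0.4803 d.
k_1 L₀/(k_a−k_1) = 0.294×52.3/(2.03−0.294) = 15.38/1.736 = 8.857 mg/L.
e^(−k_1 t) = e^(−0.294×0.4803) = 0.8683; e^(−k_a t) = e^(−2.03×0.4803) = 0.3772.
D = 8.857 × (0.8683 − 0.3772) + 2.89 × 0.3772 = 4.350 + 1.090 = 5.440 mg/L.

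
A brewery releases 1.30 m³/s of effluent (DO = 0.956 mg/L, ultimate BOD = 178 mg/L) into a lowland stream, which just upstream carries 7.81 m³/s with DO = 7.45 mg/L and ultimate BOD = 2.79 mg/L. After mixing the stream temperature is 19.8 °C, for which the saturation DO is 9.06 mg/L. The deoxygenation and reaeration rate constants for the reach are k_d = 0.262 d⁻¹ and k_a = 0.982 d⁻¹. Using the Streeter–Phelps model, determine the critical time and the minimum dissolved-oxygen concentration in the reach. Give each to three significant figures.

Mixed DO = (7.81×7.45 + 1.30×0.956)/(7.81+1.30) = 59.43/9.110 = 6.523 mg/L.
Mixed L₀ = (7.81×2.79 + 1.30×178)/(9.110) = 253.2/9.110 = 27.79 mg/L.
Initial deficit D₀ = C_s − DO₀ = 9.06 − 6.523 = 2.537 mg/L.
t_c = (1/0.7200) ln[(0.982/0.262)(1 − 2.537×0.7200/(0.262×27.79))] = 1.389 × ln(2.808) = 1.434 d.
D_c = (0.262/0.982) × 27.79 × e^(−0.262×1.434) = 0.2668 × 27.79 × 0.6868 = 5.093 mg/L.
Minimum DO = 9.06 − 5.093 = 3.967 mg/L.

t_c ≈ 1.43 d; minimum DO ≈ 3.97 mg/L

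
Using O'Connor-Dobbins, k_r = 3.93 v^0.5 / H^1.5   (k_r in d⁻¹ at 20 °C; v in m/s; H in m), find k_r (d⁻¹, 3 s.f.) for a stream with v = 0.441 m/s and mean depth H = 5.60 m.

k_r ≈ 0.197 d⁻¹

k_r = 3.93 × 0.441^0.5 / 5.60^1.5 = 3.93 × 0.6641 / 13.25 = 0.1969 d⁻¹.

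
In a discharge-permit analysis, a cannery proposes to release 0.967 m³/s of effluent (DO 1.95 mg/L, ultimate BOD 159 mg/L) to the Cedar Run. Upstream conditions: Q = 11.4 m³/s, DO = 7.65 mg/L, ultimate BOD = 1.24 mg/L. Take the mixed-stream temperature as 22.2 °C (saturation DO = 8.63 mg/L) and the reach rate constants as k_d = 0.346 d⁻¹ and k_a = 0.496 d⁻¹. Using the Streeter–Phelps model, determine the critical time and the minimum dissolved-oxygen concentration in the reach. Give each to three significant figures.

Mixed DO = (11.4×7.65 + 0.967×1.95)/(11.4+0.967) = 89.10/12.37 = 7.204 mg/L.
Mixed L₀ = (11.4×1.24 + 0.967×159)/(12.37) = 167.9/12.37 = 13.58 mg/L.
Initial deficit D₀ = C_s − DO₀ = 8.63 − 7.204 = 1.426 mg/L.
t_c = (1/0.1500) ln[(0.496/0.346)(1 − 1.426×0.1500/(0.346×13.58))] = 6.667 × ln(1.368) = 2.090 d.
D_c = (0.346/0.496) × 13.58 × e^(−0.346×2.090) = 0.6976 × 13.58 × 0.4852 = 4.595 mg/L.
Minimum DO = 8.63 − 4.595 = 4.035 mg/L.

t_c ≈ 2.09 d; minimum DO ≈ 4.04 mg/L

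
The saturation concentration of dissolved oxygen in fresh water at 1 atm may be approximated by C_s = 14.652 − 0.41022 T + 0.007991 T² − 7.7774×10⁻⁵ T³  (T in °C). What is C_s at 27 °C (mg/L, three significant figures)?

C_s ≈ 7.87 mg/L

C_s = 14.652 − 0.41022×27 + 0.007991×27² − 7.7774×10⁻⁵×27³ = 7.871 mg/L.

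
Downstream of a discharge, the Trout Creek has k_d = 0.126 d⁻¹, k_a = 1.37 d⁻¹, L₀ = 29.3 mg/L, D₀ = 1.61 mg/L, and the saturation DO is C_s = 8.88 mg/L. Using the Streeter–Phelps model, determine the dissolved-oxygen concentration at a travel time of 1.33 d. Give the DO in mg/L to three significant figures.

k_d L₀/(k_a−k_d) = 0.126×29.3/(1.37−0.126) = 3.692/1.244 = 2.968 mg/L.
e^(−k_d t) = e^(−0.126×1.330) = 0.8457; e^(−k_a t) = e^(−1.37×1.330) = 0.1617.
D = 2.968 × (0.8457 − 0.1617) + 1.61 × 0.1617 = 2.030 + 0.2603 = 2.290 mg/L.
DO = C_s − D = 8.88 − 2.290 = 6.590 mg/L.

DO ≈ 6.59 mg/L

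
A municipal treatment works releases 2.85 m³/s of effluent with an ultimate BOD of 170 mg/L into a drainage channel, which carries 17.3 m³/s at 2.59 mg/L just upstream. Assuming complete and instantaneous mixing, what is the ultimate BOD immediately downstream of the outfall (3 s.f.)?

26.3 mg/L

Flow-weighted mixing: C = (Q_r C_r + Q_w C_w)/(Q_r + Q_w)
= (17.3×2.59 + 2.85×170)/(17.3 + 2.85) = 529.3/20.15 = 26.27 mg/L.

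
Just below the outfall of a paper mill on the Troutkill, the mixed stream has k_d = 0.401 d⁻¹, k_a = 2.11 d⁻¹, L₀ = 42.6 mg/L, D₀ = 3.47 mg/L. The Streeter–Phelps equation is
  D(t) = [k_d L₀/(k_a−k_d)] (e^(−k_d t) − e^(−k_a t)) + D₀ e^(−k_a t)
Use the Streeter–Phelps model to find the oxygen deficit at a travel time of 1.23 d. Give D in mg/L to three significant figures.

k_d L₀/(k_a−k_d) = 0.401×42.6/(2.11−0.401) = 17.08/1.709 = 9.996 mg/L.
e^(−k_d t) = e^(−0.401×1.230) = 0.6107; e^(−k_a t) = e^(−2.11×1.230) = 0.07462.
D = 9.996 × (0.6107 − 0.07462) + 3.47 × 0.07462 = 5.358 + 0.2589 = 5.617 mg/L.

D ≈ 5.62 mg/L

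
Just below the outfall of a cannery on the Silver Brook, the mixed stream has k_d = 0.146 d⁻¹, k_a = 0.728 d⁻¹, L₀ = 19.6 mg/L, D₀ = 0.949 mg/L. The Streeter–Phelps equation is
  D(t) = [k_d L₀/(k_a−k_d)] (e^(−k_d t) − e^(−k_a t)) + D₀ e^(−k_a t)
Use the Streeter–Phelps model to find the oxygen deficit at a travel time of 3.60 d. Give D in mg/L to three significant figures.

D ≈ 2.62 mg/L

k_d L₀/(k_a−k_d) = 0.146×19.6/(0.728−0.146) = 2.862/0.5820 = 4.917 mg/L.
e^(−k_d t) = e^(−0.146×3.600) = 0.5912; e^(−k_a t) = e^(−0.728×3.600) = 0.07274.
D = 4.917 × (0.5912 − 0.07274) + 0.949 × 0.07274 = 2.549 + 0.06903 = 2.618 mg/L.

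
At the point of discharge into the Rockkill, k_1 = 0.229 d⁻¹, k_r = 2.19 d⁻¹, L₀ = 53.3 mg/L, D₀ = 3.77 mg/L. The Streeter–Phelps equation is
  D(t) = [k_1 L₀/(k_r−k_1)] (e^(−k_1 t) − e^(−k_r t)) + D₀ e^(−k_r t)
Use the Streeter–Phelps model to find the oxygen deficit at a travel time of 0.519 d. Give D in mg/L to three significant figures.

D ≈ 4.74 mg/L

k_1 L₀/(k_r−k_1) = 0.229×53.3/(2.19−0.229) = 12.21/1.961 = 6.224 mg/L.
e^(−k_1 t) = e^(−0.229×0.5190) = 0.8879; e^(−k_r t) = e^(−2.19×0.5190) = 0.3209.
D = 6.224 × (0.8879 − 0.3209) + 3.77 × 0.3209 = 3.529 + 1.210 = 4.739 mg/L.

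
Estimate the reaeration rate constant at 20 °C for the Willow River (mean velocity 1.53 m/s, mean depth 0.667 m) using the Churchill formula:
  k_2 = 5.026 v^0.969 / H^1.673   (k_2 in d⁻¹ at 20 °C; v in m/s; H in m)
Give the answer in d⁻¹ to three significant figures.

k_2 ≈ 14.9 d⁻¹

k_2 = 5.026 × 1.53^0.969 / 0.667^1.673 = 5.026 × 1.510 / 0.5079 = 14.94 d⁻¹.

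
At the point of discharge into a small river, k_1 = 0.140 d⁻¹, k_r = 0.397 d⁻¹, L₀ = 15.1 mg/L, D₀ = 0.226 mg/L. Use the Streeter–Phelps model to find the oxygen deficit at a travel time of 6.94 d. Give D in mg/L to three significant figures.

D ≈ 2.60 mg/L

k_1 L₀/(k_r−k_1) = 0.140×15.1/(0.397−0.140) = 2.114/0.2570 = 8.226 mg/L.
e^(−k_1 t) = e^(−0.140×6.940) = 0.3785; e^(−k_r t) = e^(−0.397×6.940) = 0.06360.
D = 8.226 × (0.3785 − 0.06360) + 0.226 × 0.06360 = 2.590 + 0.01437 = 2.604 mg/L.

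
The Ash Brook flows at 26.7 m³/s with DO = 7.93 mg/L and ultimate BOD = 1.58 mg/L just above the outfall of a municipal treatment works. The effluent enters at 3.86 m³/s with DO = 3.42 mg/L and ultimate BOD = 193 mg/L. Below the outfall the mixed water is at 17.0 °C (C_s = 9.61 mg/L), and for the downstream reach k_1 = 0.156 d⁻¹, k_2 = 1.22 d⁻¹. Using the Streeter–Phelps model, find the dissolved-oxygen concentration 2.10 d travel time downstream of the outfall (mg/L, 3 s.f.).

Mixed DO = (26.7×7.93 + 3.86×3.42)/(26.7+3.86) = 224.9/30.56 = 7.360 mg/L.
Mixed L₀ = (26.7×1.58 + 3.86×193)/(30.56) = 787.2/30.56 = 25.76 mg/L.
Initial deficit D₀ = C_s − DO₀ = 9.61 − 7.360 = 2.250 mg/L.
D(2.10) = [0.156×25.76/(1.22−0.156)](e^(−0.156×2.10) − e^(−1.22×2.10)) + 2.250 e^(−1.22×2.10)
= 3.777 × (0.7207 − 0.07715) + 2.250 × 0.07715 = 2.604 mg/L.
DO = 9.61 − 2.604 = 7.006 mg/L.

DO ≈ 7.01 mg/L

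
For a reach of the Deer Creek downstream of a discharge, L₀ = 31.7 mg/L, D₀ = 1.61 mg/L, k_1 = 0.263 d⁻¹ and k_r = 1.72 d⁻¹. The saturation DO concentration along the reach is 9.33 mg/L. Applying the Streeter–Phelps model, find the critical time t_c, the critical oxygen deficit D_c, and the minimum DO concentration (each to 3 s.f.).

t_c = [1/(k_r−k_1)] ln[(k_r/k_1)(1 − D₀(k_r−k_1)/(k_1 L₀))]
= [1/(1.72−0.263)] ln[(1.72/0.263)(1 − 1.61×1.457/(0.263×31.7))]
= (1/1.457) ln[6.540 × 0.7186] = 0.6863 × ln(4.700) = 0.6863 × 1.548 = 1.062 d.
D_c = (k_1/k_r) L₀ e^(−k_1 t_c) = (0.263/1.72) × 31.7 × e^(−0.263×1.062) = 0.1529 × 31.7 × 0.7563 = 3.666 mg/L.
Minimum DO = C_s − D_c = 9.33 − 3.666 = 5.664 mg/L.

t_c ≈ 1.06 d; D_c ≈ 3.67 mg/L; min DO ≈ 5.66 mg/L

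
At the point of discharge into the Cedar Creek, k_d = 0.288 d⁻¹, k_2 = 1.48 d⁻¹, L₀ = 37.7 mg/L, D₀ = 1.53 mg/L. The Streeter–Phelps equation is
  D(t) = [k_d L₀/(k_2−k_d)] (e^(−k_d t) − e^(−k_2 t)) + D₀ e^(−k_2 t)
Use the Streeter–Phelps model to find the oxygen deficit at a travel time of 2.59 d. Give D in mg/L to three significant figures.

k_d L₀/(k_2−k_d) = 0.288×37.7/(1.48−0.288) = 10.86/1.192 = 9.109 mg/L.
e^(−k_d t) = e^(−0.288×2.590) = 0.4743; e^(−k_2 t) = e^(−1.48×2.590) = 0.02164.
D = 9.109 × (0.4743 − 0.02164) + 1.53 × 0.02164 = 4.123 + 0.03311 = 4.156 mg/L.

D ≈ 4.16 mg/L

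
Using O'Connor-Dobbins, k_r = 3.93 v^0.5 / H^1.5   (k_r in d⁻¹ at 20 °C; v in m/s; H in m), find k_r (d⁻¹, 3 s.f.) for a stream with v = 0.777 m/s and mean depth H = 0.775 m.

k_r ≈ 5.08 d⁻¹

k_r = 3.93 × 0.777^0.5 / 0.775^1.5 = 3.93 × 0.8815 / 0.6823 = 5.078 d⁻¹.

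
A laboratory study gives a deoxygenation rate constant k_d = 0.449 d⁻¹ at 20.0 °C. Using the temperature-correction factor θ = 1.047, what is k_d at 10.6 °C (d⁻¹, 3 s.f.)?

k_d(T₂) = k_d(T₁) · θ^(T₂−T₁) = 0.449 × 1.047^(10.6−20.0)
= 0.449 × 1.047^-9.40 = 0.449 × 0.6494 = 0.2916 d⁻¹.

k_d ≈ 0.292 d⁻¹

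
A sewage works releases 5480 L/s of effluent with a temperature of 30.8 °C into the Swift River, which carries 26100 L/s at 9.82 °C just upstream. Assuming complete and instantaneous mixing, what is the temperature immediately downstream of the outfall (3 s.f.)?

13.5 °C

Flow-weighted mixing: C = (Q_r C_r + Q_w C_w)/(Q_r + Q_w)
= (26100×9.82 + 5480×30.8)/(26100 + 5480) = 425100/31580 = 13.46 °C.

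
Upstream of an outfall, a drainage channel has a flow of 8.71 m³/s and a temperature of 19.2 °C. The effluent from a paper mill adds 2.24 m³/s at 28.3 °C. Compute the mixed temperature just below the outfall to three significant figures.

21.1 °C

Flow-weighted mixing: C = (Q_r C_r + Q_w C_w)/(Q_r + Q_w)
= (8.71×19.2 + 2.24×28.3)/(8.71 + 2.24) = 230.6/10.95 = 21.06 °C.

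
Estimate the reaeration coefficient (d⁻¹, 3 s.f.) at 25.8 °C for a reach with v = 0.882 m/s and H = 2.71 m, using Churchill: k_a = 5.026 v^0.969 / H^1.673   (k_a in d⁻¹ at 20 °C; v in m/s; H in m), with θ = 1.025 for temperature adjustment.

k_a(20) = 5.026 × 0.882^0.969 / 2.71^1.673 = 5.026 × 0.8854 / 5.301 = 0.8395 d⁻¹.
k_a(25.8) = 0.8395 × 1.025^(25.8−20) = 0.8395 × 1.154 = 0.9688 d⁻¹.

k_a ≈ 0.969 d⁻¹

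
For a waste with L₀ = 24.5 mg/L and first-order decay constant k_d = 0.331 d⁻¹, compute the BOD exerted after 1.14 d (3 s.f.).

y_t = L₀(1 − e^(−k_d t)) = 24.5 × (1 − e^(−0.331×1.14))
= 24.5 × (1 − 0.6857) = 24.5 × 0.3143 = 7.701 mg/L.

y ≈ 7.70 mg/L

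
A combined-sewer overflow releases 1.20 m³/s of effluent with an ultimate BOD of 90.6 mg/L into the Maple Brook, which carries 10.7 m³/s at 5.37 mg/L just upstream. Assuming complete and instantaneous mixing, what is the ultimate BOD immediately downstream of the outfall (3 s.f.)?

Flow-weighted mixing: C = (Q_r C_r + Q_w C_w)/(Q_r + Q_w)
= (10.7×5.37 + 1.20×90.6)/(10.7 + 1.20) = 166.2/11.90 = 13.96 mg/L.

14.0 mg/L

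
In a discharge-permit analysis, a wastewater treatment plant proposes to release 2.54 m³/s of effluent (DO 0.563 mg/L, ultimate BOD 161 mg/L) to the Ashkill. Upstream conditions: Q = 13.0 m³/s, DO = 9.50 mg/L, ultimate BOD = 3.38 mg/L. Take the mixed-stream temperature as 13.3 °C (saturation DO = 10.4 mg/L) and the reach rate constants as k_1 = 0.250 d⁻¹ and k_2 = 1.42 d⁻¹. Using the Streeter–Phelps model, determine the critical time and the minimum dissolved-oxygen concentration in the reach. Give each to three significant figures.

t_c ≈ 1.08 d; minimum DO ≈ 6.48 mg/L

Mixed DO = (13.0×9.50 + 2.54×0.563)/(13.0+2.54) = 124.9/15.54 = 8.039 mg/L.
Mixed L₀ = (13.0×3.38 + 2.54×161)/(15.54) = 452.9/15.54 = 29.14 mg/L.
Initial deficit D₀ = C_s − DO₀ = 10.4 − 8.039 = 2.361 mg/L.
t_c = (1/1.170) ln[(1.42/0.250)(1 − 2.361×1.170/(0.250×29.14))] = 0.8547 × ln(3.527) = 1.077 d.
D_c = (0.250/1.42) × 29.14 × e^(−0.250×1.077) = 0.1761 × 29.14 × 0.7639 = 3.919 mg/L.
Minimum DO = 10.4 − 3.919 = 6.481 mg/L.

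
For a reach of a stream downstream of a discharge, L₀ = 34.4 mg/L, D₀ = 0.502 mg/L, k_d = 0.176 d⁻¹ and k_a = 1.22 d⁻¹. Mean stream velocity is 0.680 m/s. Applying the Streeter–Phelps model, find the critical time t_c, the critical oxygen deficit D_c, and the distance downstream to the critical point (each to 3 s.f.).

t_c ≈ 1.77 d; D_c ≈ 3.64 mg/L; x_c ≈ 104 km

With k_a/k_d = 6.932 and 1 − D₀(k_a−k_d)/(k_d L₀) = 0.9134,
t_c = ln(6.932 × 0.9134) / (1.22 − 0.176) = ln(6.332) / 1.044 = 1.846/1.044 = 1.768 d.
L(t_c) = L₀ e^(−k_d t_c) = 34.4 × 0.7326 = 25.20 mg/L, and at the critical point k_a D_c = k_d L, so D_c = (0.176/1.22) × 25.20 = 3.636 mg/L.
x_c = v t_c = 0.680 m/s × 1.768 d × 86400 s/d = 103900 m ≈ 104 km.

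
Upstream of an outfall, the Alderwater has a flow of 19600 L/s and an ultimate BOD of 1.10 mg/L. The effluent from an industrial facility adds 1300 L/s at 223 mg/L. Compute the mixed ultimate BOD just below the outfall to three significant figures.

14.9 mg/L

Flow-weighted mixing: C = (Q_r C_r + Q_w C_w)/(Q_r + Q_w)
= (19600×1.10 + 1300×223)/(19600 + 1300) = 311500/20900 = 14.90 mg/L.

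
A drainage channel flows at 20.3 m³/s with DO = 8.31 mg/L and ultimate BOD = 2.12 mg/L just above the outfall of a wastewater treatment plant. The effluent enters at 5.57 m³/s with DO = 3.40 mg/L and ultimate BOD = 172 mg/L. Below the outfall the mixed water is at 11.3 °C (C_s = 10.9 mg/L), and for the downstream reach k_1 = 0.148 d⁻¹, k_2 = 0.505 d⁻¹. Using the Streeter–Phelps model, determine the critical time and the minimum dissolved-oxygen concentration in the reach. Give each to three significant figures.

Mixed DO = (20.3×8.31 + 5.57×3.40)/(20.3+5.57) = 187.6/25.87 = 7.253 mg/L.
Mixed L₀ = (20.3×2.12 + 5.57×172)/(25.87) = 1001/25.87 = 38.70 mg/L.
Initial deficit D₀ = C_s − DO₀ = 10.9 − 7.253 = 3.647 mg/L.
t_c = (1/0.3570) ln[(0.505/0.148)(1 − 3.647×0.3570/(0.148×38.70))] = 2.801 × ln(2.636) = 2.715 d.
D_c = (0.148/0.505) × 38.70 × e^(−0.148×2.715) = 0.2931 × 38.70 × 0.6691 = 7.588 mg/L.
Minimum DO = 10.9 − 7.588 = 3.312 mg/L.

t_c ≈ 2.72 d; minimum DO ≈ 3.31 mg/L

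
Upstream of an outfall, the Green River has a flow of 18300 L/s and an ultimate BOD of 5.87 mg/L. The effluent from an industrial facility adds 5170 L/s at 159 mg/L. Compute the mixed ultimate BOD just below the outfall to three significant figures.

39.6 mg/L

Flow-weighted mixing: C = (Q_r C_r + Q_w C_w)/(Q_r + Q_w)
= (18300×5.87 + 5170×159)/(18300 + 5170) = 929500/23470 = 39.60 mg/L.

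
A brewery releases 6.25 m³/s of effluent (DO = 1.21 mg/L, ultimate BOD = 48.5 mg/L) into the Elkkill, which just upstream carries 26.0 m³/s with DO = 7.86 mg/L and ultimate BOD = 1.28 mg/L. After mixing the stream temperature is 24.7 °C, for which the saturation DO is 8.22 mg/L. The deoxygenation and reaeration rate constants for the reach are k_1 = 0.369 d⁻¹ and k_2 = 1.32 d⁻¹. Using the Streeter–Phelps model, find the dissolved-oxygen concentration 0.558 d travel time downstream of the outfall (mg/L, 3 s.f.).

DO ≈ 6.07 mg/L

Mixed DO = (26.0×7.86 + 6.25×1.21)/(26.0+6.25) = 211.9/32.25 = 6.571 mg/L.
Mixed L₀ = (26.0×1.28 + 6.25×48.5)/(32.25) = 336.4/32.25 = 10.43 mg/L.
Initial deficit D₀ = C_s − DO₀ = 8.22 − 6.571 = 1.649 mg/L.
D(0.558) = [0.369×10.43/(1.32−0.369)](e^(−0.369×0.558) − e^(−1.32×0.558)) + 1.649 e^(−1.32×0.558)
= 4.047 × (0.8139 − 0.4788) + 1.649 × 0.4788 = 2.146 mg/L.
DO = 8.22 − 2.146 = 6.074 mg/L.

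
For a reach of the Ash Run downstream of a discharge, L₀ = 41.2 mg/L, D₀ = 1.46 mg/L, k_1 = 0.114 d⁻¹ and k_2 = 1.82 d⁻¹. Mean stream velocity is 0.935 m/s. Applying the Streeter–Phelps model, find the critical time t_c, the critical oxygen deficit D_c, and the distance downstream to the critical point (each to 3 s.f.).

t_c ≈ 1.18 d; D_c ≈ 2.26 mg/L; x_c ≈ 95.4 km

With k_2/k_1 = 15.96 and 1 − D₀(k_2−k_1)/(k_1 L₀) = 0.4697,
t_c = ln(15.96 × 0.4697) / (1.82 − 0.114) = ln(7.499) / 1.706 = 2.015/1.706 = 1.181 d.
L(t_c) = L₀ e^(−k_1 t_c) = 41.2 × 0.8740 = 36.01 mg/L, and at the critical point k_2 D_c = k_1 L, so D_c = (0.114/1.82) × 36.01 = 2.256 mg/L.
x_c = v t_c = 0.935 m/s × 1.181 d × 86400 s/d = 95400 m ≈ 95.4 km.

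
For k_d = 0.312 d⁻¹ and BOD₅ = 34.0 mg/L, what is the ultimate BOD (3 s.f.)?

BOD₅ = L₀(1 − e^(−5k_d)) ⇒ L₀ = BOD₅ / (1 − e^(−5×0.312))
= 34.0 / (1 − 0.2101) = 34.0 / 0.7899 = 43.05 mg/L.

L₀ ≈ 43.0 mg/L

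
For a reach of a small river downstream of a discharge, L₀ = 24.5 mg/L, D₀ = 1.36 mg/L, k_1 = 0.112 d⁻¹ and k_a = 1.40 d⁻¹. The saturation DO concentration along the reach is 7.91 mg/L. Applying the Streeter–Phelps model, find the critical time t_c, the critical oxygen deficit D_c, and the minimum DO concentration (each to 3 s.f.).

At the critical point dD/dt = 0, so k_1 L₀ e^(−k_1 t) = k_a D. Substituting D(t) from the Streeter–Phelps equation and solving for t gives
t_c = ln[(k_a/k_1)(1 − D₀(k_a−k_1)/(k_1 L₀))] / (k_a−k_1).
Here k_a−k_1 = 1.288 d⁻¹ and 1 − D₀(k_a−k_1)/(k_1 L₀) = 1 − 1.36×1.288/(0.112×24.5) = 0.3616, so
t_c = ln(12.50 × 0.3616) / 1.288 = 1.509 / 1.288 = 1.171 d.
L(t_c) = L₀ e^(−k_1 t_c) = 24.5 × 0.8771 = 21.49 mg/L, and at the critical point k_a D_c = k_1 L, so D_c = (0.112/1.40) × 21.49 = 1.719 mg/L.
Minimum DO = C_s − D_c = 7.91 − 1.719 = 6.191 mg/L.

t_c ≈ 1.17 d; D_c ≈ 1.72 mg/L; min DO ≈ 6.19 mg/L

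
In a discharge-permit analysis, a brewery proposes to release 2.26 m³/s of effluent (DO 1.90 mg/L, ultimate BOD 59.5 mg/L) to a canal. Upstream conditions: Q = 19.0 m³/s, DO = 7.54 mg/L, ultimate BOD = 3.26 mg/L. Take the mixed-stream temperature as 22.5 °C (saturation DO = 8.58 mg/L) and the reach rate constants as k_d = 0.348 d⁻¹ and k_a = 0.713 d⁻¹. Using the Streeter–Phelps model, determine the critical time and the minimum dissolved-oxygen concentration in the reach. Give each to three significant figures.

t_c ≈ 1.40 d; minimum DO ≈ 5.81 mg/L

Mixed DO = (19.0×7.54 + 2.26×1.90)/(19.0+2.26) = 147.6/21.26 = 6.940 mg/L.
Mixed L₀ = (19.0×3.26 + 2.26×59.5)/(21.26) = 196.4/21.26 = 9.238 mg/L.
Initial deficit D₀ = C_s − DO₀ = 8.58 − 6.940 = 1.640 mg/L.
t_c = (1/0.3650) ln[(0.713/0.348)(1 − 1.640×0.3650/(0.348×9.238))] = 2.740 × ln(1.667) = 1.401 d.
D_c = (0.348/0.713) × 9.238 × e^(−0.348×1.401) = 0.4881 × 9.238 × 0.6142 = 2.769 mg/L.
Minimum DO = 8.58 − 2.769 = 5.811 mg/L.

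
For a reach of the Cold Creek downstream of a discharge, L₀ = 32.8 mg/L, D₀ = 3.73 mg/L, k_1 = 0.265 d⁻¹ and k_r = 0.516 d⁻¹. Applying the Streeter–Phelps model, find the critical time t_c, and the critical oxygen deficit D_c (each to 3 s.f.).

t_c = [1/(k_r−k_1)] ln[(k_r/k_1)(1 − D₀(k_r−k_1)/(k_1 L₀))]
= [1/(0.516−0.265)] ln[(0.516/0.265)(1 − 3.73×0.2510/(0.265×32.8))]
= (1/0.2510) ln[1.947 × 0.8923] = 3.984 × ln(1.737) = 3.984 × 0.5524 = 2.201 d.
D_c = (k_1/k_r) L₀ e^(−k_1 t_c) = (0.265/0.516) × 32.8 × e^(−0.265×2.201) = 0.5136 × 32.8 × 0.5581 = 9.401 mg/L.

t_c ≈ 2.20 d; D_c ≈ 9.40 mg/L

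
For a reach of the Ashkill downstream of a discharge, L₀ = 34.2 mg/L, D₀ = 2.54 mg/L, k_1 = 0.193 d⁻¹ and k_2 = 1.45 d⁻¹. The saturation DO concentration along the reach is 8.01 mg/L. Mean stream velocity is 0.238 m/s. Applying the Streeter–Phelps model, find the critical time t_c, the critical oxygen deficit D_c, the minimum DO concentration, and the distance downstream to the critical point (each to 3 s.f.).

t_c = [1/(k_2−k_1)] ln[(k_2/k_1)(1 − D₀(k_2−k_1)/(k_1 L₀))]
= [1/(1.45−0.193)] ln[(1.45/0.193)(1 − 2.54×1.257/(0.193×34.2))]
= (1/1.257) ln[7.513 × 0.5163] = 0.7955 × ln(3.879) = 0.7955 × 1.356 = 1.078 d.
D_c = (k_1/k_2) L₀ e^(−k_1 t_c) = (0.193/1.45) × 34.2 × e^(−0.193×1.078) = 0.1331 × 34.2 × 0.8121 = 3.697 mg/L.
Minimum DO = C_s − D_c = 8.01 − 3.697 = 4.313 mg/L.
x_c = v t_c = 0.238 m/s × 1.078 d × 86400 s/d = 22180 m ≈ 22.2 km.

t_c ≈ 1.08 d; D_c ≈ 3.70 mg/L; min DO ≈ 4.31 mg/L; x_c ≈ 22.2 km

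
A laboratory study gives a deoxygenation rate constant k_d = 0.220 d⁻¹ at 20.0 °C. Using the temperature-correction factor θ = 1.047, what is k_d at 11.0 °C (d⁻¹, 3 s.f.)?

k_d(T₂) = k_d(T₁) · θ^(T₂−T₁) = 0.220 × 1.047^(11.0−20.0)
= 0.220 × 1.047^-9.00 = 0.220 × 0.6614 = 0.1455 d⁻¹.

k_d ≈ 0.146 d⁻¹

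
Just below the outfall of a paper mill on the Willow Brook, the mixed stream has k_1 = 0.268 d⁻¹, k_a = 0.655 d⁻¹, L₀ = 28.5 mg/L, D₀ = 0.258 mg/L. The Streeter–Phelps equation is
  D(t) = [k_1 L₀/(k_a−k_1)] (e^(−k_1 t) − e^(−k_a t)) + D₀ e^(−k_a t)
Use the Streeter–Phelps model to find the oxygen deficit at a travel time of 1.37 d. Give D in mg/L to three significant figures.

k_1 L₀/(k_a−k_1) = 0.268×28.5/(0.655−0.268) = 7.638/0.3870 = 19.74 mg/L.
e^(−k_1 t) = e^(−0.268×1.370) = 0.6927; e^(−k_a t) = e^(−0.655×1.370) = 0.4076.
D = 19.74 × (0.6927 − 0.4076) + 0.258 × 0.4076 = 5.626 + 0.1052 = 5.731 mg/L.

D ≈ 5.73 mg/L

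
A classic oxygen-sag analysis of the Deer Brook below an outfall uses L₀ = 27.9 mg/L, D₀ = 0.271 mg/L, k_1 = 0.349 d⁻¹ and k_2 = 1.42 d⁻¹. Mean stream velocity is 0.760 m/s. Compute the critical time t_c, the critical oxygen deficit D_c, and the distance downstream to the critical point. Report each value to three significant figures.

t_c ≈ 1.28 d; D_c ≈ 4.38 mg/L; x_c ≈ 84.2 km

At the critical point dD/dt = 0, so k_1 L₀ e^(−k_1 t) = k_2 D. Substituting D(t) from the Streeter–Phelps equation and solving for t gives
t_c = ln[(k_2/k_1)(1 − D₀(k_2−k_1)/(k_1 L₀))] / (k_2−k_1).
Here k_2−k_1 = 1.071 d⁻¹ and 1 − D₀(k_2−k_1)/(k_1 L₀) = 1 − 0.271×1.071/(0.349×27.9) = 0.9702, so
t_c = ln(4.069 × 0.9702) / 1.071 = 1.373 / 1.071 = 1.282 d.
L(t_c) = L₀ e^(−k_1 t_c) = 27.9 × 0.6393 = 17.84 mg/L, and at the critical point k_2 D_c = k_1 L, so D_c = (0.349/1.42) × 17.84 = 4.384 mg/L.
x_c = v t_c = 0.760 m/s × 1.282 d × 86400 s/d = 84180 m ≈ 84.2 km.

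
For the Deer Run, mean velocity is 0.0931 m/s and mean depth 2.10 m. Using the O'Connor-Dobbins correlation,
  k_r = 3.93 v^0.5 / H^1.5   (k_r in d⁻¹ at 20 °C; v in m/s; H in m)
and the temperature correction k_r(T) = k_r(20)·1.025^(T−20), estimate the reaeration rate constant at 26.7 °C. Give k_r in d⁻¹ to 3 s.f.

k_r ≈ 0.465 d⁻¹

k_r(20) = 3.93 × 0.0931^0.5 / 2.10^1.5 = 3.93 × 0.3051 / 3.043 = 0.3940 d⁻¹.
k_r(26.7) = 0.3940 × 1.025^(26.7−20) = 0.3940 × 1.180 = 0.4649 d⁻¹.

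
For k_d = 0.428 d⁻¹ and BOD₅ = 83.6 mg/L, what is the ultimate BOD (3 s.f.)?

BOD₅ = L₀(1 − e^(−5k_d)) ⇒ L₀ = BOD₅ / (1 − e^(−5×0.428))
= 83.6 / (1 − 0.1177) = 83.6 / 0.8823 = 94.75 mg/L.

L₀ ≈ 94.7 mg/L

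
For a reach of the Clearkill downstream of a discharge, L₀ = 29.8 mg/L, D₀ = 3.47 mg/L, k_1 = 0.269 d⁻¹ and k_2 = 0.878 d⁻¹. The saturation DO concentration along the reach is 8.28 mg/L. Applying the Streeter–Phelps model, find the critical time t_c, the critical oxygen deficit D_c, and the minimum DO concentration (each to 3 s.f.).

With k_2/k_1 = 3.264 and 1 − D₀(k_2−k_1)/(k_1 L₀) = 0.7364,
t_c = ln(3.264 × 0.7364) / (0.878 − 0.269) = ln(2.404) / 0.6090 = 0.8769/0.6090 = 1.440 d.
L(t_c) = L₀ e^(−k_1 t_c) = 29.8 × 0.6789 = 20.23 mg/L, and at the critical point k_2 D_c = k_1 L, so D_c = (0.269/0.878) × 20.23 = 6.198 mg/L.
Minimum DO = C_s − D_c = 8.28 − 6.198 = 2.082 mg/L.

t_c ≈ 1.44 d; D_c ≈ 6.20 mg/L; min DO ≈ 2.08 mg/L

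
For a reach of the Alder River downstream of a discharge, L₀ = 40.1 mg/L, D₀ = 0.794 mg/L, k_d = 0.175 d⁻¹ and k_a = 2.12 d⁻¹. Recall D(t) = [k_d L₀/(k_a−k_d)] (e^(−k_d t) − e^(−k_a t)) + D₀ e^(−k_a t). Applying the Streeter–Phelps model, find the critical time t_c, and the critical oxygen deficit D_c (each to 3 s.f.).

t_c ≈ 1.15 d; D_c ≈ 2.70 mg/L

t_c = [1/(k_a−k_d)] ln[(k_a/k_d)(1 − D₀(k_a−k_d)/(k_d L₀))]
= [1/(2.12−0.175)] ln[(2.12/0.175)(1 − 0.794×1.945/(0.175×40.1))]
= (1/1.945) ln[12.11 × 0.7799] = 0.5141 × ln(9.448) = 0.5141 × 2.246 = 1.155 d.
L(t_c) = L₀ e^(−k_d t_c) = 40.1 × 0.8170 = 32.76 mg/L, and at the critical point k_a D_c = k_d L, so D_c = (0.175/2.12) × 32.76 = 2.705 mg/L.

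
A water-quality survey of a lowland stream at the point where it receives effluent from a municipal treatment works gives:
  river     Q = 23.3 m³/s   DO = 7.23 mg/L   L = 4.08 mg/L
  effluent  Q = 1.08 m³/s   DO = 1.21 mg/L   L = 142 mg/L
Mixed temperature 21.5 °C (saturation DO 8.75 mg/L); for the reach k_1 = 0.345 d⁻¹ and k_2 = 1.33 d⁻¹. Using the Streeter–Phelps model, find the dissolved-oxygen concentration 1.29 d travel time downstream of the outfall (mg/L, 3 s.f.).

DO ≈ 6.78 mg/L

Mixed DO = (23.3×7.23 + 1.08×1.21)/(23.3+1.08) = 169.8/24.38 = 6.963 mg/L.
Mixed L₀ = (23.3×4.08 + 1.08×142)/(24.38) = 248.4/24.38 = 10.19 mg/L.
Initial deficit D₀ = C_s − DO₀ = 8.75 − 6.963 = 1.787 mg/L.
D(1.29) = [0.345×10.19/(1.33−0.345)](e^(−0.345×1.29) − e^(−1.33×1.29)) + 1.787 e^(−1.33×1.29)
= 3.569 × (0.6408 − 0.1798) + 1.787 × 0.1798 = 1.966 mg/L.
DO = 8.75 − 1.966 = 6.784 mg/L.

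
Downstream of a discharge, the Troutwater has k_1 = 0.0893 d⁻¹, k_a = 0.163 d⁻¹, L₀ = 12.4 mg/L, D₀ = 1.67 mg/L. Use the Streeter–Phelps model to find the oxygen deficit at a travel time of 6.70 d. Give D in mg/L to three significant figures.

D ≈ 3.78 mg/L

k_1 L₀/(k_a−k_1) = 0.0893×12.4/(0.163−0.0893) = 1.107/0.07370 = 15.02 mg/L.
e^(−k_1 t) = e^(−0.0893×6.700) = 0.5497; e^(−k_a t) = e^(−0.163×6.700) = 0.3355.
D = 15.02 × (0.5497 − 0.3355) + 1.67 × 0.3355 = 3.219 + 0.5603 = 3.779 mg/L.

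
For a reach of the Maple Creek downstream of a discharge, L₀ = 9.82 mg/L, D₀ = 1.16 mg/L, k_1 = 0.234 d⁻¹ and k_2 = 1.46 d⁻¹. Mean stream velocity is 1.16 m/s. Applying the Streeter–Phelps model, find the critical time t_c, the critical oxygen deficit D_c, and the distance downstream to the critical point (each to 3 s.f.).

With k_2/k_1 = 6.239 and 1 − D₀(k_2−k_1)/(k_1 L₀) = 0.3811,
t_c = ln(6.239 × 0.3811) / (1.46 − 0.234) = ln(2.378) / 1.226 = 0.8662/1.226 = 0.7065 d.
L(t_c) = L₀ e^(−k_1 t_c) = 9.82 × 0.8476 = 8.324 mg/L, and at the critical point k_2 D_c = k_1 L, so D_c = (0.234/1.46) × 8.324 = 1.334 mg/L.
x_c = v t_c = 1.16 m/s × 0.7065 d × 86400 s/d = 70810 m ≈ 70.8 km.

t_c ≈ 0.707 d; D_c ≈ 1.33 mg/L; x_c ≈ 70.8 km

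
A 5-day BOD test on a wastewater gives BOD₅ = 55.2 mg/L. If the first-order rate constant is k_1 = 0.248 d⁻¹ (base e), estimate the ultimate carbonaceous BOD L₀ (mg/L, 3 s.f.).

BOD₅ = L₀(1 − e^(−5k_1)) ⇒ L₀ = BOD₅ / (1 − e^(−5×0.248))
= 55.2 / (1 − 0.2894) = 55.2 / 0.7106 = 77.68 mg/L.

L₀ ≈ 77.7 mg/L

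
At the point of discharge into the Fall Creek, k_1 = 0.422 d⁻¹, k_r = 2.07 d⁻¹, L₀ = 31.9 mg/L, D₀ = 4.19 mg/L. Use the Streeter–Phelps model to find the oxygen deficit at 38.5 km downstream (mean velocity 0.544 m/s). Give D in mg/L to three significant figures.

D ≈ 5.05 mg/L

Travel time t = x/v = 38.5 km / (0.544 m/s) = 38500 m / 0.544 m/s = 70770 s = 0.8191 d.
k_1 L₀/(k_r−k_1) = 0.422×31.9/(2.07−0.422) = 13.46/1.648 = 8.169 mg/L.
e^(−k_1 t) = e^(−0.422×0.8191) = 0.7077; e^(−k_r t) = e^(−2.07×0.8191) = 0.1835.
D = 8.169 × (0.7077 − 0.1835) + 4.19 × 0.1835 = 4.282 + 0.7688 = 5.051 mg/L.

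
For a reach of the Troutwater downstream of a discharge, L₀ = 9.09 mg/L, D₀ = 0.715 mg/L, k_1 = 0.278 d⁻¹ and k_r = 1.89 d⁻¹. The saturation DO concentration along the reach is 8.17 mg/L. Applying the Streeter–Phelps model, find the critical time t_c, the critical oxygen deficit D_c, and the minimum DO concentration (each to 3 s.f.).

t_c ≈ 0.811 d; D_c ≈ 1.07 mg/L; min DO ≈ 7.10 mg/L

With k_r/k_1 = 6.799 and 1 − D₀(k_r−k_1)/(k_1 L₀) = 0.5439,
t_c = ln(6.799 × 0.5439) / (1.89 − 0.278) = ln(3.698) / 1.612 = 1.308/1.612 = 0.8112 d.
D_c = (k_1/k_r) L₀ e^(−k_1 t_c) = (0.278/1.89) × 9.09 × e^(−0.278×0.8112) = 0.1471 × 9.09 × 0.7981 = 1.067 mg/L.
Minimum DO = C_s − D_c = 8.17 − 1.067 = 7.103 mg/L.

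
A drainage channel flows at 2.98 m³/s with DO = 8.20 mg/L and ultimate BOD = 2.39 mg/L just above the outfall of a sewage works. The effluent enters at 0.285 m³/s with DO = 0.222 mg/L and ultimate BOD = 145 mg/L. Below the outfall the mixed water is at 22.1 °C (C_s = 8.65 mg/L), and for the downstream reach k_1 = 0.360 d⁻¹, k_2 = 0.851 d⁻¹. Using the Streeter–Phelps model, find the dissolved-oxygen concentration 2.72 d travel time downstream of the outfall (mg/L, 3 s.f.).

Mixed DO = (2.98×8.20 + 0.285×0.222)/(2.98+0.285) = 24.50/3.265 = 7.504 mg/L.
Mixed L₀ = (2.98×2.39 + 0.285×145)/(3.265) = 48.45/3.265 = 14.84 mg/L.
Initial deficit D₀ = C_s − DO₀ = 8.65 − 7.504 = 1.146 mg/L.
D(2.72) = [0.360×14.84/(0.851−0.360)](e^(−0.360×2.72) − e^(−0.851×2.72)) + 1.146 e^(−0.851×2.72)
= 10.88 × (0.3756 − 0.09879) + 1.146 × 0.09879 = 3.125 mg/L.
DO = 8.65 − 3.125 = 5.525 mg/L.

DO ≈ 5.53 mg/L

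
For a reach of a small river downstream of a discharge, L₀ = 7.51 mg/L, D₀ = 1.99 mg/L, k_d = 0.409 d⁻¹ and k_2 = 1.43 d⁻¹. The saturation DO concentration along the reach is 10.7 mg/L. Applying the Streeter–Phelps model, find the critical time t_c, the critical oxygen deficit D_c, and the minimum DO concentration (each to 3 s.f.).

t_c ≈ 0.165 d; D_c ≈ 2.01 mg/L; min DO ≈ 8.69 mg/L

With k_2/k_d = 3.496 and 1 − D₀(k_2−k_d)/(k_d L₀) = 0.3385,
t_c = ln(3.496 × 0.3385) / (1.43 − 0.409) = ln(1.184) / 1.021 = 0.1685/1.021 = 0.1651 d.
D_c = (k_d/k_2) L₀ e^(−k_d t_c) = (0.409/1.43) × 7.51 × e^(−0.409×0.1651) = 0.2860 × 7.51 × 0.9347 = 2.008 mg/L.
Minimum DO = C_s − D_c = 10.7 − 2.008 = 8.692 mg/L.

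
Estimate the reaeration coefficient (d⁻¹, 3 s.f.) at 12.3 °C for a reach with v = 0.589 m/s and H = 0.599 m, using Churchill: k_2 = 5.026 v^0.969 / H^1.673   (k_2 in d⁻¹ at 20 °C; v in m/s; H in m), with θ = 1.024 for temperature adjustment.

k_2(20) = 5.026 × 0.589^0.969 / 0.599^1.673 = 5.026 × 0.5987 / 0.4243 = 7.093 d⁻¹.
k_2(12.3) = 7.093 × 1.024^(12.3−20) = 7.093 × 0.8331 = 5.909 d⁻¹.

k_2 ≈ 5.91 d⁻¹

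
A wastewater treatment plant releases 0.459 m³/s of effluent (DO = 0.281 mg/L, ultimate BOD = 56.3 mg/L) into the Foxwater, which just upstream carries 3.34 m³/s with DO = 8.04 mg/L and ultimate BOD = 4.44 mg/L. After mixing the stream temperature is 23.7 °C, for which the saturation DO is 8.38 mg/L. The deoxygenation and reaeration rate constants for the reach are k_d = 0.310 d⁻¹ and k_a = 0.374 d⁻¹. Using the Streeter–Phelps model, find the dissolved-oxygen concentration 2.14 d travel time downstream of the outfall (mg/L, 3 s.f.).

Mixed DO = (3.34×8.04 + 0.459×0.281)/(3.34+0.459) = 26.98/3.799 = 7.103 mg/L.
Mixed L₀ = (3.34×4.44 + 0.459×56.3)/(3.799) = 40.67/3.799 = 10.71 mg/L.
Initial deficit D₀ = C_s − DO₀ = 8.38 − 7.103 = 1.277 mg/L.
D(2.14) = [0.310×10.71/(0.374−0.310)](e^(−0.310×2.14) − e^(−0.374×2.14)) + 1.277 e^(−0.374×2.14)
= 51.86 × (0.5151 − 0.4492) + 1.277 × 0.4492 = 3.993 mg/L.
DO = 8.38 − 3.993 = 4.387 mg/L.

DO ≈ 4.39 mg/L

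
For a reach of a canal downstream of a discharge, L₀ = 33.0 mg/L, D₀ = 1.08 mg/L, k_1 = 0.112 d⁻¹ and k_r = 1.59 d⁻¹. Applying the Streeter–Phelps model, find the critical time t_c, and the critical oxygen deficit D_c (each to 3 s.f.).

t_c ≈ 1.41 d; D_c ≈ 1.98 mg/L

With k_r/k_1 = 14.20 and 1 − D₀(k_r−k_1)/(k_1 L₀) = 0.5681,
t_c = ln(14.20 × 0.5681) / (1.59 − 0.112) = ln(8.065) / 1.478 = 2.088/1.478 = 1.412 d.
L(t_c) = L₀ e^(−k_1 t_c) = 33.0 × 0.8537 = 28.17 mg/L, and at the critical point k_r D_c = k_1 L, so D_c = (0.112/1.59) × 28.17 = 1.984 mg/L.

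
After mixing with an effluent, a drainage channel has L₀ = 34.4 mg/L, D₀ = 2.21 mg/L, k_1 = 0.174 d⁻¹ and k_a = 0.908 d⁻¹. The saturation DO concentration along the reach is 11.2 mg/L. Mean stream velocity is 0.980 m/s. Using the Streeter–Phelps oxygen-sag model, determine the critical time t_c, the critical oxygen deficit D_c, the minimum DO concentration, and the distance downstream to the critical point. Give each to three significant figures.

t_c ≈ 1.82 d; D_c ≈ 4.80 mg/L; min DO ≈ 6.40 mg/L; x_c ≈ 154 km

At the critical point dD/dt = 0, so k_1 L₀ e^(−k_1 t) = k_a D. Substituting D(t) from the Streeter–Phelps equation and solving for t gives
t_c = ln[(k_a/k_1)(1 − D₀(k_a−k_1)/(k_1 L₀))] / (k_a−k_1).
Here k_a−k_1 = 0.7340 d⁻¹ and 1 − D₀(k_a−k_1)/(k_1 L₀) = 1 − 2.21×0.7340/(0.174×34.4) = 0.7290, so
t_c = ln(5.218 × 0.7290) / 0.7340 = 1.336 / 0.7340 = 1.820 d.
L(t_c) = L₀ e^(−k_1 t_c) = 34.4 × 0.7285 = 25.06 mg/L, and at the critical point k_a D_c = k_1 L, so D_c = (0.174/0.908) × 25.06 = 4.802 mg/L.
Minimum DO = C_s − D_c = 11.2 − 4.802 = 6.398 mg/L.
x_c = v t_c = 0.980 m/s × 1.820 d × 86400 s/d = 154100 m ≈ 154 km.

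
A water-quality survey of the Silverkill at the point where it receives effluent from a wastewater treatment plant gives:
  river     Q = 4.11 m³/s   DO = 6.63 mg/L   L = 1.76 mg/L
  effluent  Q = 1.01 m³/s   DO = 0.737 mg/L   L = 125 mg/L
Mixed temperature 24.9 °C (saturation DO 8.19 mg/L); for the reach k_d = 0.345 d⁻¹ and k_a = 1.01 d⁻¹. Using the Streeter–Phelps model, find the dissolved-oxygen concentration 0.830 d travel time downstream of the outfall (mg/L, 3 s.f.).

DO ≈ 2.70 mg/L

Mixed DO = (4.11×6.63 + 1.01×0.737)/(4.11+1.01) = 27.99/5.120 = 5.468 mg/L.
Mixed L₀ = (4.11×1.76 + 1.01×125)/(5.120) = 133.5/5.120 = 26.07 mg/L.
Initial deficit D₀ = C_s − DO₀ = 8.19 − 5.468 = 2.722 mg/L.
D(0.830) = [0.345×26.07/(1.01−0.345)](e^(−0.345×0.830) − e^(−1.01×0.830)) + 2.722 e^(−1.01×0.830)
= 13.53 × (0.7510 − 0.4324) + 2.722 × 0.4324 = 5.486 mg/L.
DO = 8.19 − 5.486 = 2.704 mg/L.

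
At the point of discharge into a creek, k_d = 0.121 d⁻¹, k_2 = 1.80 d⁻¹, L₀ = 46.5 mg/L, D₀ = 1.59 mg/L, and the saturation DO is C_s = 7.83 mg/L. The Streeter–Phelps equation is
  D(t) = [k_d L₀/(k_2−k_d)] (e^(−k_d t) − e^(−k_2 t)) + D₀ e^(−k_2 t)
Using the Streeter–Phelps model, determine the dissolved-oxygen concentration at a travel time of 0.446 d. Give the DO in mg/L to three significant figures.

DO ≈ 5.44 mg/L

k_d L₀/(k_2−k_d) = 0.121×46.5/(1.80−0.121) = 5.627/1.679 = 3.351 mg/L.
e^(−k_d t) = e^(−0.121×0.4460) = 0.9475; e^(−k_2 t) = e^(−1.80×0.4460) = 0.4481.
D = 3.351 × (0.9475 − 0.4481) + 1.59 × 0.4481 = 1.674 + 0.7124 = 2.386 mg/L.
DO = C_s − D = 7.83 − 2.386 = 5.444 mg/L.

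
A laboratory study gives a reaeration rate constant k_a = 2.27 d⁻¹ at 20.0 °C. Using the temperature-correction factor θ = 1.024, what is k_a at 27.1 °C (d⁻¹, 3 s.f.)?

k_a ≈ 2.69 d⁻¹

k_a(T₂) = k_a(T₁) · θ^(T₂−T₁) = 2.27 × 1.024^(27.1−20.0)
= 2.27 × 1.024^7.10 = 2.27 × 1.183 = 2.686 d⁻¹.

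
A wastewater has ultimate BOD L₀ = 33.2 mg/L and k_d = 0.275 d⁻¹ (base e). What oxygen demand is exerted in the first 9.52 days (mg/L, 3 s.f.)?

y_t = L₀(1 − e^(−k_d t)) = 33.2 × (1 − e^(−0.275×9.52))
= 33.2 × (1 − 0.07295) = 33.2 × 0.9271 = 30.78 mg/L.

y ≈ 30.8 mg/L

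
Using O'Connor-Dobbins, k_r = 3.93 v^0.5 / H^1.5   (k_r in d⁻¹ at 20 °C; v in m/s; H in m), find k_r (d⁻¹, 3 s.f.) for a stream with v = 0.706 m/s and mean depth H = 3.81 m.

k_r ≈ 0.444 d⁻¹

k_r = 3.93 × 0.706^0.5 / 3.81^1.5 = 3.93 × 0.8402 / 7.437 = 0.4440 d⁻¹.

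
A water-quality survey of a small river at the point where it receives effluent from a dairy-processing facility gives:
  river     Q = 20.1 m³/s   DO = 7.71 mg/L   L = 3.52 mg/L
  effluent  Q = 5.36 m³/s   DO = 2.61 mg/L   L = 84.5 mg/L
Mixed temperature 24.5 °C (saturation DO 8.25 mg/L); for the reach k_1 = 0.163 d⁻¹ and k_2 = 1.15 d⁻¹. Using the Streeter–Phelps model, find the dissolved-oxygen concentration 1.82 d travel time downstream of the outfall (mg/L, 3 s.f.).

DO ≈ 5.95 mg/L

Mixed DO = (20.1×7.71 + 5.36×2.61)/(20.1+5.36) = 169.0/25.46 = 6.636 mg/L.
Mixed L₀ = (20.1×3.52 + 5.36×84.5)/(25.46) = 523.7/25.46 = 20.57 mg/L.
Initial deficit D₀ = C_s − DO₀ = 8.25 − 6.636 = 1.614 mg/L.
D(1.82) = [0.163×20.57/(1.15−0.163)](e^(−0.163×1.82) − e^(−1.15×1.82)) + 1.614 e^(−1.15×1.82)
= 3.397 × (0.7433 − 0.1233) + 1.614 × 0.1233 = 2.305 mg/L.
DO = 8.25 − 2.305 = 5.945 mg/L.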